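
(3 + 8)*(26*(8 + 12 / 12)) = 2574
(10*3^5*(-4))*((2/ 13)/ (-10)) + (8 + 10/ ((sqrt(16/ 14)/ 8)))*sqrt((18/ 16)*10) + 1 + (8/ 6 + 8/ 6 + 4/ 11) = 12*sqrt(5) + 65881/ 429 + 30*sqrt(70) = 431.40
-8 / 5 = -1.60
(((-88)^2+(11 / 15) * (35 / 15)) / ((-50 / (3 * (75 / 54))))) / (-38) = 348557 / 20520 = 16.99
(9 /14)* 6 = 27 /7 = 3.86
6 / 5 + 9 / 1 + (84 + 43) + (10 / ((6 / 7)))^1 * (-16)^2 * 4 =181258 / 15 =12083.87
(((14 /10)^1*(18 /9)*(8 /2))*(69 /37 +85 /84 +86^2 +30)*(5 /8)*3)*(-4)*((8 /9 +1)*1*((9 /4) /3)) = -392512133 /444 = -884036.34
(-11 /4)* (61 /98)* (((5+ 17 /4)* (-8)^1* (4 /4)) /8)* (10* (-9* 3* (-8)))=3351645 /98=34200.46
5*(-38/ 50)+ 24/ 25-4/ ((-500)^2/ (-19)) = -177481/ 62500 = -2.84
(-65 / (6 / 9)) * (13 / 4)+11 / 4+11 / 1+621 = 2543 / 8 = 317.88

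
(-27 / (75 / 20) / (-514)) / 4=9 / 2570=0.00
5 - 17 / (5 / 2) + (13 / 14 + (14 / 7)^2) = 219 / 70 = 3.13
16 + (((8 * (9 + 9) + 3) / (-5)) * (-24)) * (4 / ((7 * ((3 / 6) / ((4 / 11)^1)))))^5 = 6835158544 / 276202465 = 24.75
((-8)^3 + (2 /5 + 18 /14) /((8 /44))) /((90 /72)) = -70382 /175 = -402.18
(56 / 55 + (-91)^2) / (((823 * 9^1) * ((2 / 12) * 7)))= 0.96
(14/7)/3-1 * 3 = -7/3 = -2.33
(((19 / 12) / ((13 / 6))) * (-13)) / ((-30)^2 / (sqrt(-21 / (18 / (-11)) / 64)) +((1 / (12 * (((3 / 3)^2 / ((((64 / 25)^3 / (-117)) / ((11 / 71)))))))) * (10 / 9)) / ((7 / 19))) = -32079392804443359375 * sqrt(462) / 145876815851472304942976 - 623456133300000 / 1139662623839627382367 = -0.00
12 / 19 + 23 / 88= 1493 / 1672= 0.89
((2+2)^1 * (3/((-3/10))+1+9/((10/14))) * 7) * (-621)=-62596.80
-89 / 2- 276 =-320.50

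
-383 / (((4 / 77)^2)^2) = -13463614703 / 256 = -52592244.93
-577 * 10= -5770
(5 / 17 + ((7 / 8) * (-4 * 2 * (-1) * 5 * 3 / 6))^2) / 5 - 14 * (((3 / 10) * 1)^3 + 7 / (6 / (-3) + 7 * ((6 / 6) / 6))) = 379378 / 2125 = 178.53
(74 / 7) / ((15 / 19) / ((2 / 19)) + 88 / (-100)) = 3700 / 2317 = 1.60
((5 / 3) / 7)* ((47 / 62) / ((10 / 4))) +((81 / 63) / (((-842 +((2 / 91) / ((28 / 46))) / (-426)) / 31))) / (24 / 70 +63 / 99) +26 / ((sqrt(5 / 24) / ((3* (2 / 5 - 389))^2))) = 102904739171 / 4313602806933 +1766816532* sqrt(30) / 125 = 77418021.59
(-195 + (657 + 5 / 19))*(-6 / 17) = -52698 / 323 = -163.15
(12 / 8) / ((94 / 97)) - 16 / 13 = 775 / 2444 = 0.32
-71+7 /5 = -69.60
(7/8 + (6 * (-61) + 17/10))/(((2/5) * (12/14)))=-101759/96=-1059.99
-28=-28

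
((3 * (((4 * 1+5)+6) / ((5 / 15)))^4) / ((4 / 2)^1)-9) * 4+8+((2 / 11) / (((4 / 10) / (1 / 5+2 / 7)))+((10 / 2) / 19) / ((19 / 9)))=683909670036 / 27797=24603722.35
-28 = -28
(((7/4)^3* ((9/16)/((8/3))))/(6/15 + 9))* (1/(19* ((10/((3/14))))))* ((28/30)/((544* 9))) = 1029/39796080640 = 0.00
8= 8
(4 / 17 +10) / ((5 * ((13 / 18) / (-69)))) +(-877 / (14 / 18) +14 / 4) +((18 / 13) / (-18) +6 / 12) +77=-9608581 / 7735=-1242.22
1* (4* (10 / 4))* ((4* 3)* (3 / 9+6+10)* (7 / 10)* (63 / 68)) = 21609 / 17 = 1271.12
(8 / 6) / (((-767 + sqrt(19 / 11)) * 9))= -8437 / 43680330-sqrt(209) / 43680330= -0.00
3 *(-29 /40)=-2.18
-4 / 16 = -1 / 4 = -0.25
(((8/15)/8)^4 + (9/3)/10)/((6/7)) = 212639/607500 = 0.35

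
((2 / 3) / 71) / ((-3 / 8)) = -16 / 639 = -0.03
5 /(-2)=-5 /2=-2.50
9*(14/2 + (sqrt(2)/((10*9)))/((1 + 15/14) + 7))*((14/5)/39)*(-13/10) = -147/25 - 49*sqrt(2)/47625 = -5.88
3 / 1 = 3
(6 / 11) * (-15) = -8.18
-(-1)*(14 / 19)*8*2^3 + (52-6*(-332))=39732 / 19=2091.16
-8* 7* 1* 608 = -34048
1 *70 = 70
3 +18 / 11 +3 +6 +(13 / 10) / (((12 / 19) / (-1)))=15283 / 1320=11.58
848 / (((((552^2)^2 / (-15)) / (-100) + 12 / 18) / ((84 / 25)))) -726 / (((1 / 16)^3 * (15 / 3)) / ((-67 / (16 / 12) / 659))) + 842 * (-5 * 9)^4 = 3452771599.99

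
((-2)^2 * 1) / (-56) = -1 / 14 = -0.07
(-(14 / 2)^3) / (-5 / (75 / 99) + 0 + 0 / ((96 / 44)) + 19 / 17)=29155 / 466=62.56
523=523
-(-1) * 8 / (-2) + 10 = 6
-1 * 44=-44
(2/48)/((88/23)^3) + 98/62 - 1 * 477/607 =244839232007/307758206976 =0.80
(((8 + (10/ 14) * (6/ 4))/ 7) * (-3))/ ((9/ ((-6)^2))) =-762/ 49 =-15.55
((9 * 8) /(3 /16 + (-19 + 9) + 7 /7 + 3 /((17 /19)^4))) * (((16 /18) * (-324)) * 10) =92367544320 /1840351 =50190.18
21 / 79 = 0.27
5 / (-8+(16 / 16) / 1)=-5 / 7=-0.71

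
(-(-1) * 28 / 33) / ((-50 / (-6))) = 28 / 275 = 0.10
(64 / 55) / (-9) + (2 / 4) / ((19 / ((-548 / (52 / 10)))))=-2.90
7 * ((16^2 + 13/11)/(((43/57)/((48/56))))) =967518/473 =2045.49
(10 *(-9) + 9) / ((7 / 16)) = -1296 / 7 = -185.14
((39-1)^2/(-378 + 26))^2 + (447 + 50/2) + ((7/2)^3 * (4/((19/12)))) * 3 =119735747/147136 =813.78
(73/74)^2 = 5329/5476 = 0.97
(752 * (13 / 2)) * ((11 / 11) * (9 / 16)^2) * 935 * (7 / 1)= 323918595 / 32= 10122456.09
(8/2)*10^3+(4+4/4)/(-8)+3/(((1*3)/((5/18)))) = 287975/72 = 3999.65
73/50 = 1.46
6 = 6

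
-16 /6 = -8 /3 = -2.67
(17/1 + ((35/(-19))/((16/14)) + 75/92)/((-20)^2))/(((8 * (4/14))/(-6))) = -99834063/2237440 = -44.62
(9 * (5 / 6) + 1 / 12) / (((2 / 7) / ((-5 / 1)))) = -3185 / 24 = -132.71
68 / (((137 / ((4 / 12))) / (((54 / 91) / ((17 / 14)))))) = 144 / 1781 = 0.08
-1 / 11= -0.09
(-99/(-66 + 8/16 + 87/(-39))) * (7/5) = 6006/2935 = 2.05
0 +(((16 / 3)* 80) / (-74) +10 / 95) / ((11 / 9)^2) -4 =-662578 / 85063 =-7.79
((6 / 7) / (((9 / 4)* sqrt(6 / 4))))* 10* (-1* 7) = -80* sqrt(6) / 9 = -21.77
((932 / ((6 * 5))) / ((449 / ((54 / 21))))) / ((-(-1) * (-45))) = -932 / 235725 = -0.00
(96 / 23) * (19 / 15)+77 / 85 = 6.19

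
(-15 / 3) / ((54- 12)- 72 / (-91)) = -455 / 3894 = -0.12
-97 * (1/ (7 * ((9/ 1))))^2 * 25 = -2425/ 3969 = -0.61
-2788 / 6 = -1394 / 3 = -464.67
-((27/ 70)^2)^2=-0.02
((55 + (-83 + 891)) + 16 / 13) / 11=78.57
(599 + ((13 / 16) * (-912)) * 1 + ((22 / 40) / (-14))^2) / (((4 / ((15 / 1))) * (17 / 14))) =-33398037 / 76160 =-438.52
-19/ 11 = -1.73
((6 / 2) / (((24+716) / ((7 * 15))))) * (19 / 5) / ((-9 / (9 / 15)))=-399 / 3700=-0.11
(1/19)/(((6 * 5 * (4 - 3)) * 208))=1/118560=0.00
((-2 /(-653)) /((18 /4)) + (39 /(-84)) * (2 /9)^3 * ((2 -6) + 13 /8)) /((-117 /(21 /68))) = -0.00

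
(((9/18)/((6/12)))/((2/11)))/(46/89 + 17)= 979/3118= 0.31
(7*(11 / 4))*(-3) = -231 / 4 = -57.75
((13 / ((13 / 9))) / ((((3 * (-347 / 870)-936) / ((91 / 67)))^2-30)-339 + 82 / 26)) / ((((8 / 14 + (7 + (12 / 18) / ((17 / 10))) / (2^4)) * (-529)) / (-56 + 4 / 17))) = 221833123948800 / 114963263557613327063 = 0.00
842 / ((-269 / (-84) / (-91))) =-6436248 / 269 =-23926.57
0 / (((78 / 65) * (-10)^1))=0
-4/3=-1.33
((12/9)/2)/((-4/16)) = -8/3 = -2.67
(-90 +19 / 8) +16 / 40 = -3489 / 40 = -87.22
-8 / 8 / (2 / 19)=-19 / 2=-9.50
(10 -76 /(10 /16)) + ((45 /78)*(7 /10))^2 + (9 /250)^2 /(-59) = -277784407881 /2492750000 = -111.44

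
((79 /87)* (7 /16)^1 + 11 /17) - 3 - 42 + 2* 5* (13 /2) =497993 /23664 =21.04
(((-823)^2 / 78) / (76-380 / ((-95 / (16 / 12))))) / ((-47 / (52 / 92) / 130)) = -44026385 / 263764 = -166.92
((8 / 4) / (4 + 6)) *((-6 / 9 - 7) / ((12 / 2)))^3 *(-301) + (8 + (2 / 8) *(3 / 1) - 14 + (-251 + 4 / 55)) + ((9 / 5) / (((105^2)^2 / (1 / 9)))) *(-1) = -130.59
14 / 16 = 7 / 8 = 0.88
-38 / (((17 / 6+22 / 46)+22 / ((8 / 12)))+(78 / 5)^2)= -131100 / 964867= -0.14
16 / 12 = 4 / 3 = 1.33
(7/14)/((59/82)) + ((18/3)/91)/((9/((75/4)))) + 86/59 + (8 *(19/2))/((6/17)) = 217.62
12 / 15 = 0.80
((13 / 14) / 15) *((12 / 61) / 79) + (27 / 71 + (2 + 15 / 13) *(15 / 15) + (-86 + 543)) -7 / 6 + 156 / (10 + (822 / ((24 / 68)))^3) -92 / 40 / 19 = 51482058973632346720742 / 112101130751767615185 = 459.25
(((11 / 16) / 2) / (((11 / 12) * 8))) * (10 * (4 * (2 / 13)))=15 / 52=0.29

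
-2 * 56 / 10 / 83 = -56 / 415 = -0.13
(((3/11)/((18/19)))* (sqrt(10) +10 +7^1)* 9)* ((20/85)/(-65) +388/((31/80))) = 52305.84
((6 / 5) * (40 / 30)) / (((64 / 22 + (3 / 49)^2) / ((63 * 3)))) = 39933432 / 384655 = 103.82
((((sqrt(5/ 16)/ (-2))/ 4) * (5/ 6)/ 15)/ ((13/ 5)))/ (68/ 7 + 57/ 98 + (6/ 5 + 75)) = -1225 * sqrt(5)/ 158681952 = -0.00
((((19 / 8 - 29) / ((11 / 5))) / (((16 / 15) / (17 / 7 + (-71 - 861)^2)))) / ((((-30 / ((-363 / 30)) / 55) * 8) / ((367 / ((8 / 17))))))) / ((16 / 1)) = -4888561044462975 / 3670016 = -1332027174.94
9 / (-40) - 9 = -369 / 40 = -9.22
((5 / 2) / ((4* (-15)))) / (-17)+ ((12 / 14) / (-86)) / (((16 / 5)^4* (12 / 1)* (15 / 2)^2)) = 0.00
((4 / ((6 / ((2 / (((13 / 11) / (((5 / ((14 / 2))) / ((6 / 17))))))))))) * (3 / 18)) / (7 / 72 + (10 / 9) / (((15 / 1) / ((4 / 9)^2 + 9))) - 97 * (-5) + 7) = 605880 / 784570423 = 0.00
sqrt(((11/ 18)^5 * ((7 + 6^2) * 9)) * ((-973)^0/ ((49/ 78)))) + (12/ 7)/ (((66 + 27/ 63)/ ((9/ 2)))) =18/ 155 + 121 * sqrt(18447)/ 2268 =7.36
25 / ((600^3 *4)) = 0.00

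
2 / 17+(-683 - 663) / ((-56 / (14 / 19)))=11517 / 646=17.83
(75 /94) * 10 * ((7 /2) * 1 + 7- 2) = 6375 /94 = 67.82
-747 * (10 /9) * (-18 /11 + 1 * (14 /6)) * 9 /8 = -28635 /44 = -650.80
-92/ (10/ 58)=-533.60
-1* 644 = -644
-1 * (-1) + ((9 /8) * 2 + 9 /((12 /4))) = 25 /4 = 6.25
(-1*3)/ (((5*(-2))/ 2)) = 0.60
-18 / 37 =-0.49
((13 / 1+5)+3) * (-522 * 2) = -21924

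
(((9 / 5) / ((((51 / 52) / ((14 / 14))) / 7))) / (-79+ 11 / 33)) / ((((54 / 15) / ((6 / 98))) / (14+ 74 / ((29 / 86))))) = -132015 / 203609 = -0.65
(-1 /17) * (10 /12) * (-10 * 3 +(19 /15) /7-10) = 4181 /2142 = 1.95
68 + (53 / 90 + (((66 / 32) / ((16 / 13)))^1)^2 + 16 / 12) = 214490869 / 2949120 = 72.73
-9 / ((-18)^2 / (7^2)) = -49 / 36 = -1.36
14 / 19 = 0.74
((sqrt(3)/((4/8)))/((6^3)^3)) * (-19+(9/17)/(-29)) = -293 * sqrt(3)/77629752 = -0.00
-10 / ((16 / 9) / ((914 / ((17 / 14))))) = -143955 / 34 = -4233.97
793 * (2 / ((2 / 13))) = 10309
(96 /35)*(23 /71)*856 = 1890048 /2485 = 760.58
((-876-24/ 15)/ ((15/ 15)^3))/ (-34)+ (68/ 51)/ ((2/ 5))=7432/ 255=29.15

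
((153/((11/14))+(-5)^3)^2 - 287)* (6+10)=8856992/121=73198.28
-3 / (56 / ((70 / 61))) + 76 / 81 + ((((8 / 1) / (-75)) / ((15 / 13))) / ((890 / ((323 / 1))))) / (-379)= 365364695891 / 416662177500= 0.88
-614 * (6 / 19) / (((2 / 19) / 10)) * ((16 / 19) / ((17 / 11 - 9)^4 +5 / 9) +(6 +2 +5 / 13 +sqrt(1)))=-17377676906770680 / 100524748883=-172869.64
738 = 738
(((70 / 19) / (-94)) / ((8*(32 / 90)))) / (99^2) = -0.00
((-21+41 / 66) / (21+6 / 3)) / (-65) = 269 / 19734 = 0.01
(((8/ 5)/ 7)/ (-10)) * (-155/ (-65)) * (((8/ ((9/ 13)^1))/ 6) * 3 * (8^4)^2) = -8321499136/ 1575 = -5283491.51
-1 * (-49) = 49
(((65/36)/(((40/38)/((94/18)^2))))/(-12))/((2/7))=-3819361/279936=-13.64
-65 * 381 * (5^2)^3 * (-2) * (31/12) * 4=7997031250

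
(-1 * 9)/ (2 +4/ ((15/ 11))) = -135/ 74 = -1.82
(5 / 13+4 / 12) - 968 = -37724 / 39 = -967.28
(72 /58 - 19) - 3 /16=-8327 /464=-17.95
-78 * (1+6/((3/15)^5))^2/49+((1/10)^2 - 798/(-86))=-117926638378193/210700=-559689788.22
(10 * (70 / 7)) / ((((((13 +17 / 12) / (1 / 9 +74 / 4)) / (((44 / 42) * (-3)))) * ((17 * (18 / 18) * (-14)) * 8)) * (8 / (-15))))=-460625 / 1152872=-0.40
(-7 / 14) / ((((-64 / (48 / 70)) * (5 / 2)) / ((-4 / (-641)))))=3 / 224350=0.00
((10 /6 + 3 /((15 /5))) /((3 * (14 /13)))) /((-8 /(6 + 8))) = -13 /9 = -1.44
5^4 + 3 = 628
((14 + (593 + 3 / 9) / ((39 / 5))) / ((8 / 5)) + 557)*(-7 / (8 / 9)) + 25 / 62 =-62278357 / 12896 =-4829.28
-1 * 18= -18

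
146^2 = 21316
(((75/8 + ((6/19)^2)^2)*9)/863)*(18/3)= 0.59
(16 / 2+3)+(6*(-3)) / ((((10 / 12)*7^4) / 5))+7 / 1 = 17.96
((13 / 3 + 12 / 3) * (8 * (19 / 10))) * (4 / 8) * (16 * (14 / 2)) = 21280 / 3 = 7093.33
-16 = -16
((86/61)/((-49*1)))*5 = -430/2989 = -0.14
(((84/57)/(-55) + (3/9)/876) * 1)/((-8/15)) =72539/1464672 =0.05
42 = 42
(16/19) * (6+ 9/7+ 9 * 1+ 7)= 2608/133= 19.61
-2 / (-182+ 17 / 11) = 22 / 1985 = 0.01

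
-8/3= -2.67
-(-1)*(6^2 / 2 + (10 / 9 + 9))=253 / 9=28.11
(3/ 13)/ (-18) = -1/ 78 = -0.01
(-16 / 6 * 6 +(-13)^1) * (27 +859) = -25694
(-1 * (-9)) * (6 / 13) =4.15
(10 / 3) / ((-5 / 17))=-34 / 3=-11.33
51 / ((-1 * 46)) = -51 / 46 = -1.11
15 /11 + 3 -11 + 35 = 312 /11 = 28.36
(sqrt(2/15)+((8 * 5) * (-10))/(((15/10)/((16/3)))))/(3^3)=-12800/243+sqrt(30)/405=-52.66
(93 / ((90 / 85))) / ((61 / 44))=11594 / 183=63.36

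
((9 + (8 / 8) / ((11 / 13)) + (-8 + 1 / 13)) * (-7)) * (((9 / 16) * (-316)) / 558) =178619 / 35464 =5.04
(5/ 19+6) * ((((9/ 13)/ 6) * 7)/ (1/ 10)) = 12495/ 247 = 50.59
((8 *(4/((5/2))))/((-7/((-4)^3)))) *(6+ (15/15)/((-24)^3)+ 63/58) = 3246632/3915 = 829.28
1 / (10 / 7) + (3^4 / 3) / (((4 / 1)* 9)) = 29 / 20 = 1.45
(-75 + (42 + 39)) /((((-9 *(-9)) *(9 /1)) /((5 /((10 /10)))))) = 10 /243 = 0.04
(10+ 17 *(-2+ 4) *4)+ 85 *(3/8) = 1423/8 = 177.88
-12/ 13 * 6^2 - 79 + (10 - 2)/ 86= -62685/ 559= -112.14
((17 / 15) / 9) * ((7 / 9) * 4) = 476 / 1215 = 0.39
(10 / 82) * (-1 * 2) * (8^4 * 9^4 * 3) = -19663797.07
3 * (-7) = -21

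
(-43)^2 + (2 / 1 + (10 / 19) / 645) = 4536803 / 2451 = 1851.00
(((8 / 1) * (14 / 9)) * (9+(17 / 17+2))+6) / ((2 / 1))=233 / 3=77.67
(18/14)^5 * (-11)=-649539/16807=-38.65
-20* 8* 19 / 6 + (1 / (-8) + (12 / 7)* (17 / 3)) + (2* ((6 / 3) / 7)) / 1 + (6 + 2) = -82069 / 168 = -488.51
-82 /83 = -0.99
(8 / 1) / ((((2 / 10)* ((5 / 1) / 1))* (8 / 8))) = 8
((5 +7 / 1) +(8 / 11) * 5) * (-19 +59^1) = 6880 / 11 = 625.45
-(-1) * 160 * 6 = 960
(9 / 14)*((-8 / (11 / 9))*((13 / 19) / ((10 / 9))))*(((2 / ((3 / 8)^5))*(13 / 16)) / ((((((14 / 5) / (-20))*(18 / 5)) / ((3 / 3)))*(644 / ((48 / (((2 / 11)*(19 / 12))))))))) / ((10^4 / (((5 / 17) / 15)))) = 692224 / 1210369825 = 0.00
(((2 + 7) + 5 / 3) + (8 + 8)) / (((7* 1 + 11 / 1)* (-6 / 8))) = -160 / 81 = -1.98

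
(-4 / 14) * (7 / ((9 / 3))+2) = -26 / 21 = -1.24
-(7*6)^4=-3111696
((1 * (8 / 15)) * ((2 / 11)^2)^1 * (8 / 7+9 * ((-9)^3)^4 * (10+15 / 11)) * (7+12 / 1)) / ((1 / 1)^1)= 1352272620671081504 / 139755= 9676023188229.98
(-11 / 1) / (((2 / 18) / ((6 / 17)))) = -594 / 17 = -34.94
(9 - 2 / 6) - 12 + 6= 8 / 3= 2.67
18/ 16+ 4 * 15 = 489/ 8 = 61.12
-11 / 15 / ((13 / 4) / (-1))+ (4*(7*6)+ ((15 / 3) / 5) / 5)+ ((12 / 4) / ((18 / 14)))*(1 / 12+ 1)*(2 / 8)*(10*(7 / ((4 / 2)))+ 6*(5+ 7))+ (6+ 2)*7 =2733529 / 9360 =292.04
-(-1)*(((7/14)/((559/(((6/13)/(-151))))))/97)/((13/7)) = -21/1383716737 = -0.00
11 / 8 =1.38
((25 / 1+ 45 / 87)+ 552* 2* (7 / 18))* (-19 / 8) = -187967 / 174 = -1080.27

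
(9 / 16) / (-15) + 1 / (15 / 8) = 119 / 240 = 0.50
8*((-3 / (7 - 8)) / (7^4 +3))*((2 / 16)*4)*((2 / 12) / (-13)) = -1 / 15626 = -0.00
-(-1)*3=3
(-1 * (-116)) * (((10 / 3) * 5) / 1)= 5800 / 3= 1933.33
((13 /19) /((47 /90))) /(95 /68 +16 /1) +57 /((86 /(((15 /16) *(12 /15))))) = 16001253 /27954472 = 0.57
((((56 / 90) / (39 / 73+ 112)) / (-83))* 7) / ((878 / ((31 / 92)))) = -3577 / 19987516350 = -0.00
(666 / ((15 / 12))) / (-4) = -666 / 5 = -133.20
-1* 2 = -2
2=2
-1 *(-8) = 8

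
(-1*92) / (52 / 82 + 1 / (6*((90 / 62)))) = -1018440 / 8291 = -122.84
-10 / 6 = -5 / 3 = -1.67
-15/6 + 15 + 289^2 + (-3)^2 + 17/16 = 1336697/16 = 83543.56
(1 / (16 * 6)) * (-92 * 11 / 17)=-0.62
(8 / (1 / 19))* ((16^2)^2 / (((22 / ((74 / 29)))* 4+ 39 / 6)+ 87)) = 737148928 / 9471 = 77832.22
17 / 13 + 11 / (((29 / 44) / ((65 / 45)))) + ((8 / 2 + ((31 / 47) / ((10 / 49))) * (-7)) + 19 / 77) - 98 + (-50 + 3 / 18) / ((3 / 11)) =-5601062828 / 20465445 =-273.68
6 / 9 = 2 / 3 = 0.67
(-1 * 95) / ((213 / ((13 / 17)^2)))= -16055 / 61557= -0.26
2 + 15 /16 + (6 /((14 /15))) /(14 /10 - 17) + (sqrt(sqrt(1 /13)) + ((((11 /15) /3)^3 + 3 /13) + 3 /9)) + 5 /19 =13^(3 /4) /13 + 8488512659 /2520882000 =3.89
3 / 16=0.19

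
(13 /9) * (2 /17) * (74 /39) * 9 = 148 /51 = 2.90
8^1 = 8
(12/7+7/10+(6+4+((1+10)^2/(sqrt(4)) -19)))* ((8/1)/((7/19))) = 286824/245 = 1170.71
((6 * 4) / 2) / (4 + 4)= 3 / 2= 1.50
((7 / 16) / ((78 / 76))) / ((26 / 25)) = 3325 / 8112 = 0.41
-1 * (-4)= 4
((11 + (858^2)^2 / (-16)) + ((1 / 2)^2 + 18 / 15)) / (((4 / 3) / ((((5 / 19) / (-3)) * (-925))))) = -2061234075224.26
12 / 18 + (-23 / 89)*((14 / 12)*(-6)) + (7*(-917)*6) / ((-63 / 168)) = 27422629 / 267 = 102706.48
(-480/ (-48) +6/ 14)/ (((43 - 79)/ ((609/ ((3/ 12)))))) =-2117/ 3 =-705.67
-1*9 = -9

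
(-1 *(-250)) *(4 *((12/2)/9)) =2000/3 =666.67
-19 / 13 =-1.46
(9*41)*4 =1476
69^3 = 328509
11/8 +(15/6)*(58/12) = 323/24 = 13.46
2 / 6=1 / 3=0.33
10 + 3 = 13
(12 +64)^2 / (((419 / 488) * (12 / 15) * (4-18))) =-1761680 / 2933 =-600.64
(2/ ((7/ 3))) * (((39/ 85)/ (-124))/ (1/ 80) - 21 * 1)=-67338/ 3689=-18.25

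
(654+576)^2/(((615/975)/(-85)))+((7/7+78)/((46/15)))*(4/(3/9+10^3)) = -14071891560390/69023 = -203872499.90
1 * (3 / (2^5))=3 / 32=0.09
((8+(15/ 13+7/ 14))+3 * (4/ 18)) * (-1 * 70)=-28175/ 39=-722.44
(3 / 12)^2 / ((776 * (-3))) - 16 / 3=-66219 / 12416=-5.33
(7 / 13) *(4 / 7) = 0.31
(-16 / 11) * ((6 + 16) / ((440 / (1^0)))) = -4 / 55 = -0.07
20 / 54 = 10 / 27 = 0.37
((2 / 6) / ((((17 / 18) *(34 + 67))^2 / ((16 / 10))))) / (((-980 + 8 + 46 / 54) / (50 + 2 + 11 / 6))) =-73872 / 22735835785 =-0.00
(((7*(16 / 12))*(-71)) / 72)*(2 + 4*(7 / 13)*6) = -48209 / 351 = -137.35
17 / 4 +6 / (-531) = 3001 / 708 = 4.24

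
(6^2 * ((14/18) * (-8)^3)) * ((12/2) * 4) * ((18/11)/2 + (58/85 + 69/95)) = -2722234368/3553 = -766179.11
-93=-93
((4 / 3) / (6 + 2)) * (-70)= -35 / 3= -11.67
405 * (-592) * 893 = -214105680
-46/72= -23/36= -0.64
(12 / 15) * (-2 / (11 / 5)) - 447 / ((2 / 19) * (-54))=30853 / 396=77.91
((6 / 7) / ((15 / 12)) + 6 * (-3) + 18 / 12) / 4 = -1107 / 280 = -3.95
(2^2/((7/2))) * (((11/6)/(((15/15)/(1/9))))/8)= 11/378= 0.03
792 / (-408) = -33 / 17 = -1.94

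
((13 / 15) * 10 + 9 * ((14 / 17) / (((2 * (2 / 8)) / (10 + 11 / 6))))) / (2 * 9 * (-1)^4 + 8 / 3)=4694 / 527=8.91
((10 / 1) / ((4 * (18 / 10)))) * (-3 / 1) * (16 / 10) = -20 / 3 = -6.67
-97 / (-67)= 97 / 67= 1.45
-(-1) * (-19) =-19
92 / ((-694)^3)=-23 / 83563846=-0.00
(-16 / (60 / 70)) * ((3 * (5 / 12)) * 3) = -70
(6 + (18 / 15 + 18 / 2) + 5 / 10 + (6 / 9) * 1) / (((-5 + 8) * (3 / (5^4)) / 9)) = 65125 / 6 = 10854.17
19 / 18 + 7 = 145 / 18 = 8.06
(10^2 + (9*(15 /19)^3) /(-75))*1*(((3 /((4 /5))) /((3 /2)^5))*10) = 274198000 /555579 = 493.54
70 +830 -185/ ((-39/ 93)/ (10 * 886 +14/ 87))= 4421750890/ 1131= 3909594.07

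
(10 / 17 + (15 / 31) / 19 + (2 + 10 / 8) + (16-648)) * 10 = -125790575 / 20026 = -6281.36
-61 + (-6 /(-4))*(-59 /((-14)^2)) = -24089 /392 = -61.45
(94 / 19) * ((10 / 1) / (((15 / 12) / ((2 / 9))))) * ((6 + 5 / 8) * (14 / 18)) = 69748 / 1539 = 45.32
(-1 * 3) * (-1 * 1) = 3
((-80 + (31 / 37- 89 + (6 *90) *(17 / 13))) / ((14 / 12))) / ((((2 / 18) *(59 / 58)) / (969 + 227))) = 1263799584 / 259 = 4879535.07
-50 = -50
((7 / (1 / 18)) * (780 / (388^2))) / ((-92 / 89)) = -1093365 / 1731256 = -0.63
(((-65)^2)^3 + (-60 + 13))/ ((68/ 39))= 43254951949.15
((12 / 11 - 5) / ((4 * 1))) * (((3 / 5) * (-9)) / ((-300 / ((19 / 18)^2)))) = -15523 / 792000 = -0.02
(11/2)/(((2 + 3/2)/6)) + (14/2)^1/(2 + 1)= 247/21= 11.76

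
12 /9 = 4 /3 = 1.33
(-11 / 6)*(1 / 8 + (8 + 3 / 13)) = -9559 / 624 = -15.32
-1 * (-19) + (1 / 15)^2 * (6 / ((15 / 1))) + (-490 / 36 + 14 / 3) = 7543 / 750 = 10.06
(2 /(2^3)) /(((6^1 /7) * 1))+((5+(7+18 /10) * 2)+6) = 3467 /120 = 28.89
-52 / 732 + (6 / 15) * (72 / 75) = 7159 / 22875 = 0.31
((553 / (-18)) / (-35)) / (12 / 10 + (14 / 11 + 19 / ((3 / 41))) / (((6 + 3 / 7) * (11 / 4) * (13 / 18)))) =124267 / 3063180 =0.04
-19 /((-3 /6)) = 38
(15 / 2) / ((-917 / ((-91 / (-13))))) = -15 / 262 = -0.06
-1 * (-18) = 18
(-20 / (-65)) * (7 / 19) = 28 / 247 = 0.11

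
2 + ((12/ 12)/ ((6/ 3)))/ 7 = 29/ 14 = 2.07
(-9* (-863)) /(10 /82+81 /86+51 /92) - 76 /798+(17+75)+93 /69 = 620293384175 /126767697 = 4893.15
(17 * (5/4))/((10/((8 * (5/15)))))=17/3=5.67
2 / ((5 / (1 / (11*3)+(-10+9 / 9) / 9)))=-64 / 165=-0.39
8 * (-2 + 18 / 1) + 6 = 134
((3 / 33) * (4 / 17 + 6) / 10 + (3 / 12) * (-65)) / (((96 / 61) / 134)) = -247520981 / 179520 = -1378.79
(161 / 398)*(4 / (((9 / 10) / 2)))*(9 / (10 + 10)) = 322 / 199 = 1.62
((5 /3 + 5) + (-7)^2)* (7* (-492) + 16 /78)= -22429436 /117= -191704.58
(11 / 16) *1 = 0.69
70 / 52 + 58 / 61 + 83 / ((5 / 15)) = 398557 / 1586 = 251.30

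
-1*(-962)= 962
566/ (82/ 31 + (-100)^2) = 8773/ 155041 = 0.06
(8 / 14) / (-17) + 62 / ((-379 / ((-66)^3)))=47030.97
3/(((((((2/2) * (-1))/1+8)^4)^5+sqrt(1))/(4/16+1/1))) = 15/319169065190448008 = 0.00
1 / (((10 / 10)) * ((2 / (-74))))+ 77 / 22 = -67 / 2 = -33.50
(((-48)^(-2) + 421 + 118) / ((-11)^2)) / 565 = 1241857 / 157512960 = 0.01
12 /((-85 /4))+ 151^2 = 1938037 /85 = 22800.44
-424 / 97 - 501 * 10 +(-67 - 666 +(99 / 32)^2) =-569924183 / 99328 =-5737.80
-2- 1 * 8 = -10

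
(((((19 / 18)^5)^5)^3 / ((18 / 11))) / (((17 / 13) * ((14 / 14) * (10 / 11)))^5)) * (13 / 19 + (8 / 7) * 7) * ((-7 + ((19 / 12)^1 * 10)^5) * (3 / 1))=2376003081289053591986975430000317805257937346457241184967128735869024410662286148523092608836249917977291376080837809 / 6173034908173498103992522182427113410521957561959473717039265540110465264183532621581072206326179781672960000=384900315.10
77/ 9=8.56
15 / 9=1.67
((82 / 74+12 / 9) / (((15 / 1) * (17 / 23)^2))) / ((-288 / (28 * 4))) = -1003513 / 8661330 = -0.12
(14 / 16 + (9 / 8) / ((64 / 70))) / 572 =0.00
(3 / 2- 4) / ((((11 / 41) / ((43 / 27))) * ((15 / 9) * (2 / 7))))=-12341 / 396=-31.16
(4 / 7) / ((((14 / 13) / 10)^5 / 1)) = 4641162500 / 117649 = 39449.23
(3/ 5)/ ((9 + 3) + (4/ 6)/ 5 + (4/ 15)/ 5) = 45/ 914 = 0.05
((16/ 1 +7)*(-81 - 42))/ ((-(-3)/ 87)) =-82041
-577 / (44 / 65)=-37505 / 44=-852.39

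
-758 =-758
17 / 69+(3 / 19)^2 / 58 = 356567 / 1444722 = 0.25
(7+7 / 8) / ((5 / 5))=63 / 8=7.88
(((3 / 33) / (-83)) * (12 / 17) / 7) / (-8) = 0.00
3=3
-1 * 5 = -5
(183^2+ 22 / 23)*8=6162152 / 23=267919.65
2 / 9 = 0.22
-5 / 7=-0.71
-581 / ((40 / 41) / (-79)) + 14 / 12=5645717 / 120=47047.64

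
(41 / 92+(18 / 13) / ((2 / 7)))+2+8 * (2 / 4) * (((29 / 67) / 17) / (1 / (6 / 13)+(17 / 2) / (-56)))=6771404559 / 922239188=7.34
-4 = -4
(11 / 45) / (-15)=-11 / 675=-0.02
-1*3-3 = -6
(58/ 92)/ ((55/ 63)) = 1827/ 2530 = 0.72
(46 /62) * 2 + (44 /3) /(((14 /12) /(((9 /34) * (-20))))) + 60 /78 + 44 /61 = -185996080 /2925377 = -63.58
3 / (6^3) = 1 / 72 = 0.01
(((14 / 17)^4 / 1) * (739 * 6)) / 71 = 28.72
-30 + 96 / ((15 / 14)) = 298 / 5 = 59.60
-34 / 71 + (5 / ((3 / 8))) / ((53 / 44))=119554 / 11289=10.59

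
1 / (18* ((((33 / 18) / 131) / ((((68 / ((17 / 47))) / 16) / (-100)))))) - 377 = -4982557 / 13200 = -377.47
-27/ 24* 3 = -27/ 8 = -3.38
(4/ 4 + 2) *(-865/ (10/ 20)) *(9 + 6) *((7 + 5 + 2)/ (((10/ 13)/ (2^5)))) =-45339840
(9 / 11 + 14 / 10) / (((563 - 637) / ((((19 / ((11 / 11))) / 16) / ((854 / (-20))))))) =19 / 22792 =0.00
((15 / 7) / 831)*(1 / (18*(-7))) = -5 / 244314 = -0.00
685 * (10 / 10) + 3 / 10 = 6853 / 10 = 685.30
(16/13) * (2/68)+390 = 86198/221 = 390.04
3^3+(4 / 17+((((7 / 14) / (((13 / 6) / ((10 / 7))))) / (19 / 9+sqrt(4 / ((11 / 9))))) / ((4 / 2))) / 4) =35656183 / 1305668 - 729 *sqrt(11) / 38402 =27.25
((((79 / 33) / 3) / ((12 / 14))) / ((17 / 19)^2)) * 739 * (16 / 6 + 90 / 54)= 1917874231 / 514998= 3724.04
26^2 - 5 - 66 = 605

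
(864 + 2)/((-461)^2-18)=866/212503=0.00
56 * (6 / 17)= 336 / 17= 19.76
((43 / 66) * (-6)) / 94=-43 / 1034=-0.04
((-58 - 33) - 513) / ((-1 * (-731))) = -604 / 731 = -0.83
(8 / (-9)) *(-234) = 208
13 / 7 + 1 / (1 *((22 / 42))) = 290 / 77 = 3.77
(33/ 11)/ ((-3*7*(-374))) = 1/ 2618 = 0.00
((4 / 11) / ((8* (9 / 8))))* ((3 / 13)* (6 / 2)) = 4 / 143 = 0.03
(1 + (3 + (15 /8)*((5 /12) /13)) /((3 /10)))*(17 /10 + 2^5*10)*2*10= 22483613 /312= 72062.86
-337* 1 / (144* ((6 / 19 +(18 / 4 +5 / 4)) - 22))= 6403 / 43596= 0.15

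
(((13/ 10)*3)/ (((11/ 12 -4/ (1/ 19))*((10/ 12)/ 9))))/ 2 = -6318/ 22525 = -0.28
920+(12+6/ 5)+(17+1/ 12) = 950.28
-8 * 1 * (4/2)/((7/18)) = -288/7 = -41.14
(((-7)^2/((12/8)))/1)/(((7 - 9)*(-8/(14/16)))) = 343/192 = 1.79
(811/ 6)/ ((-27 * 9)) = -811/ 1458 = -0.56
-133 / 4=-33.25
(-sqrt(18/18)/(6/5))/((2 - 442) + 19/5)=25/13086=0.00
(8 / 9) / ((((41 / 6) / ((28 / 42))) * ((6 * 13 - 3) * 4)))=8 / 27675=0.00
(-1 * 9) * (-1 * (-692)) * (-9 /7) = 56052 /7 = 8007.43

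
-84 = -84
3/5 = 0.60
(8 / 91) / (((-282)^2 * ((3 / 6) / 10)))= 40 / 1809171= 0.00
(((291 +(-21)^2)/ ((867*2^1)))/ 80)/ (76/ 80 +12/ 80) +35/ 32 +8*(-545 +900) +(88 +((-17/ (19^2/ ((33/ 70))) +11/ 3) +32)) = 11432048585833/ 3855999840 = 2964.74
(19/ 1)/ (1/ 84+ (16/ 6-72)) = -532/ 1941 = -0.27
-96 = -96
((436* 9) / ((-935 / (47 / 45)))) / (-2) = 10246 / 4675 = 2.19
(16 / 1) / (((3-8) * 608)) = -1 / 190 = -0.01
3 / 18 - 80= -479 / 6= -79.83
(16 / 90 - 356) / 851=-16012 / 38295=-0.42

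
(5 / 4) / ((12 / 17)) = 85 / 48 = 1.77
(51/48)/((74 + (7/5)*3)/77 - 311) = -6545/1909504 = -0.00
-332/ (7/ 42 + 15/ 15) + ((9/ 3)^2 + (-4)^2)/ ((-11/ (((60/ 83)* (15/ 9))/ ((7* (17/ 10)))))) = -30942832/ 108647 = -284.80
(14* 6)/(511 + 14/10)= 10/61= 0.16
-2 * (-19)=38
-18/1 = -18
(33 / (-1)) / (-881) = 33 / 881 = 0.04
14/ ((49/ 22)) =44/ 7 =6.29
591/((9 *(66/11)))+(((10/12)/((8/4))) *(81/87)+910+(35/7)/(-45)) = 320585/348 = 921.22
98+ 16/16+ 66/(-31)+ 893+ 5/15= 92089/93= 990.20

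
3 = 3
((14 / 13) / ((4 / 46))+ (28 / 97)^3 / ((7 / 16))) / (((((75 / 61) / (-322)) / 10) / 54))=-104364527562792 / 59323745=-1759237.01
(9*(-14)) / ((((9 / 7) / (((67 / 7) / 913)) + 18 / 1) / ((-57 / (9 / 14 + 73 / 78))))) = 4865406 / 150419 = 32.35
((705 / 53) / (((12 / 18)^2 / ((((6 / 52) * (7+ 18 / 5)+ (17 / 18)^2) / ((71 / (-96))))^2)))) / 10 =746013647224 / 30477759975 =24.48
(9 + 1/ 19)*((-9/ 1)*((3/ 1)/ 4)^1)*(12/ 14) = -6966/ 133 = -52.38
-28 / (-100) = 7 / 25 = 0.28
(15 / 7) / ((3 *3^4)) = 5 / 567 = 0.01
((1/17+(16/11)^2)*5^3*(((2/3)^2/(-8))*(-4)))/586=62125/602701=0.10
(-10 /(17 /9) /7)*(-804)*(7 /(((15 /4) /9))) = 173664 /17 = 10215.53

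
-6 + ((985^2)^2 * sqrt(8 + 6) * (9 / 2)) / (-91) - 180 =-8472028955625 * sqrt(14) / 182 - 186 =-174172690970.49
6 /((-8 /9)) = -27 /4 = -6.75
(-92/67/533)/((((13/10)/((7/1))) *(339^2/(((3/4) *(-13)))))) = 1610/1367981277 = 0.00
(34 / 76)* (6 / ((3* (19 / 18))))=306 / 361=0.85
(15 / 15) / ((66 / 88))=1.33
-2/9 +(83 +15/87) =21650/261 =82.95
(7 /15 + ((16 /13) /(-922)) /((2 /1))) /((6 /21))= 293237 /179790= 1.63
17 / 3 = 5.67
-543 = -543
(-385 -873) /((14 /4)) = -2516 /7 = -359.43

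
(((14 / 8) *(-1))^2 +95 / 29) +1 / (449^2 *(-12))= 1778725507 / 280628592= 6.34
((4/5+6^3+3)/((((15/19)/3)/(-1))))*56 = -1169336/25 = -46773.44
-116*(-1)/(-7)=-116/7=-16.57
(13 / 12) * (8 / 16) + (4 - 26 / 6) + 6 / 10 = 97 / 120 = 0.81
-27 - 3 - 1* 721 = -751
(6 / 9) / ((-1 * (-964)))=1 / 1446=0.00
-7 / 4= -1.75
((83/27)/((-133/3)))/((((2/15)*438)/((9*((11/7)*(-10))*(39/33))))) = 26975/135926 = 0.20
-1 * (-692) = 692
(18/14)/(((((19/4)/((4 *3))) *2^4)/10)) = 270/133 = 2.03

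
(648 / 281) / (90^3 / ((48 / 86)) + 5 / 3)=486 / 275266195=0.00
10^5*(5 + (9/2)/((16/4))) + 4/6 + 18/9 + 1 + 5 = 1837526/3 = 612508.67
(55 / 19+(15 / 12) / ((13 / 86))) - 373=-178747 / 494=-361.84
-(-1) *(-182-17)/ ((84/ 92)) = -4577/ 21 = -217.95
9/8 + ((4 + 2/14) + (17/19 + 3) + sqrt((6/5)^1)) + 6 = sqrt(30)/5 + 16133/1064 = 16.26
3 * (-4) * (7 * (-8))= 672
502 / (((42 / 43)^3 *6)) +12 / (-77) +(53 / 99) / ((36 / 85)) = 222228233 / 2444904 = 90.89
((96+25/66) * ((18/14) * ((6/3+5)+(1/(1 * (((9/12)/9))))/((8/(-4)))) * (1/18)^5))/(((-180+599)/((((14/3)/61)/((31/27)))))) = 6361/609953880096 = 0.00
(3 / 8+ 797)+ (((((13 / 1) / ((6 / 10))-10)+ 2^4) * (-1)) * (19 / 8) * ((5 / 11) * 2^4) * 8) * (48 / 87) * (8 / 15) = -7523459 / 22968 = -327.56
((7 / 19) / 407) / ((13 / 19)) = 0.00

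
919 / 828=1.11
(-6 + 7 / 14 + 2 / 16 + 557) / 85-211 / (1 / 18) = -3791.51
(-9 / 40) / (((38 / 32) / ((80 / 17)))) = -0.89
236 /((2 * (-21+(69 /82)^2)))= -793432 /136443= -5.82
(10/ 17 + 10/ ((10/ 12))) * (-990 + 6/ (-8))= -424041/ 34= -12471.79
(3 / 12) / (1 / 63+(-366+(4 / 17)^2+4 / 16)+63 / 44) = -0.00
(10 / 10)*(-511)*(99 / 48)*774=-6525981 / 8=-815747.62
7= 7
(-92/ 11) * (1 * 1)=-92/ 11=-8.36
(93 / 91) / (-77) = -93 / 7007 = -0.01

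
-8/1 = -8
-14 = -14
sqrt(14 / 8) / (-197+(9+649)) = sqrt(7) / 922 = 0.00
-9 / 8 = -1.12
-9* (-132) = 1188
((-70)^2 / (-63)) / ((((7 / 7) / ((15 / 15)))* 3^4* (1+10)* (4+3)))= -100 / 8019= -0.01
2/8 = 1/4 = 0.25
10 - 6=4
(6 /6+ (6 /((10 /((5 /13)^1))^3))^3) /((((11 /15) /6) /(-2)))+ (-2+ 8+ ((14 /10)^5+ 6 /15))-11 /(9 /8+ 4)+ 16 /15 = -4064090227862241497 /717394382583450000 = -5.67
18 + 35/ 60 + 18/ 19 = 4453/ 228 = 19.53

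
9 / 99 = 1 / 11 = 0.09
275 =275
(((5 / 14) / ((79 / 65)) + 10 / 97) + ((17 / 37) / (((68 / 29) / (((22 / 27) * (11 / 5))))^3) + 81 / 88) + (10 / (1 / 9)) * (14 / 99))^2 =782939097836816107908428379010630729 / 3855678633067470081489380090250000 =203.06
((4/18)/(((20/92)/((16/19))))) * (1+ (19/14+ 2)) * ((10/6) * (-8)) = -179584/3591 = -50.01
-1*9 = -9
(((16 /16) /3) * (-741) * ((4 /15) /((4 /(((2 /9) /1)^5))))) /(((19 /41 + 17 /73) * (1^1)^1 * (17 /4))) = -23656672 /7844954895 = -0.00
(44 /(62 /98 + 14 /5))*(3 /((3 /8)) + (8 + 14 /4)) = 210210 /841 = 249.95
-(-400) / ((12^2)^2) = 25 / 1296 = 0.02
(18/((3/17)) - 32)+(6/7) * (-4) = 66.57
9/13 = 0.69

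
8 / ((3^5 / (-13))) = -104 / 243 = -0.43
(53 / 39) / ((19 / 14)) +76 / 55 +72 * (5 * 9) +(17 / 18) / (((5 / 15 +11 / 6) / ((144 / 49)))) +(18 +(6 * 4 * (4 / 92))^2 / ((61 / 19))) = 210206859296116 / 64441031655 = 3262.00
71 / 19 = 3.74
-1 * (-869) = 869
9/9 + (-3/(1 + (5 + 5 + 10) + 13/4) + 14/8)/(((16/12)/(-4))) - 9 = -4997/388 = -12.88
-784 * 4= -3136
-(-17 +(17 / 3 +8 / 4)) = 28 / 3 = 9.33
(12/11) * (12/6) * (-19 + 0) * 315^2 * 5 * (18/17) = -4072194000/187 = -21776438.50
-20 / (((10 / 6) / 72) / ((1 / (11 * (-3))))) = 288 / 11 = 26.18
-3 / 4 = -0.75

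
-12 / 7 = -1.71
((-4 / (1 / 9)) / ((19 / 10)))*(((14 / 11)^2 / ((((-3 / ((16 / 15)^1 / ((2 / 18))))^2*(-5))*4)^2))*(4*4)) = -924844032 / 7184375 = -128.73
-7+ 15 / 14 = -83 / 14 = -5.93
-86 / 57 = -1.51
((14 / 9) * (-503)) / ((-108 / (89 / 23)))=313369 / 11178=28.03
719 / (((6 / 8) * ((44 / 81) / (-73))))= -1417149 / 11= -128831.73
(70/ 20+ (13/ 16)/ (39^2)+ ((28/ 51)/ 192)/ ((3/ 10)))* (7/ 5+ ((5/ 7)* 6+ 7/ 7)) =335113/ 14280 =23.47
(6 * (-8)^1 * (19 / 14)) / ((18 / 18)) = -456 / 7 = -65.14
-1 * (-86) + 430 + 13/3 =1561/3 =520.33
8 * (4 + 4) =64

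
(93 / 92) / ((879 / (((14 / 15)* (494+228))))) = 78337 / 101085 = 0.77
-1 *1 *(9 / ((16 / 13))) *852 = -24921 / 4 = -6230.25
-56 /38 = -28 /19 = -1.47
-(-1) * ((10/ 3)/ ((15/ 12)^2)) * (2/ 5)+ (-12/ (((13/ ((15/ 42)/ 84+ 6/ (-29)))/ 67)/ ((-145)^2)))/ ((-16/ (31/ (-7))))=72934.50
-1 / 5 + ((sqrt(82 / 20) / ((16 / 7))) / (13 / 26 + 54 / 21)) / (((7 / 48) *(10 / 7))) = -1 / 5 + 147 *sqrt(410) / 2150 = 1.18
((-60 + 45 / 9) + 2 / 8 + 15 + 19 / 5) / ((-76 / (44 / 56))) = 7909 / 21280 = 0.37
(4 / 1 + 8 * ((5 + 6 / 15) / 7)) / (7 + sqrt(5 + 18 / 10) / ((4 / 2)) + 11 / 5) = 32752 / 29029 - 356 * sqrt(170) / 29029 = 0.97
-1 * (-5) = 5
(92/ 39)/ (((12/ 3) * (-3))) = -23/ 117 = -0.20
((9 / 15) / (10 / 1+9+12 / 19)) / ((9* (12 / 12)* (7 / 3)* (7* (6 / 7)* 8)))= 19 / 626640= 0.00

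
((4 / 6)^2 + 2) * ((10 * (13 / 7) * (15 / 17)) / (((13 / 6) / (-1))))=-2200 / 119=-18.49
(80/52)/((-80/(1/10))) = -1/520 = -0.00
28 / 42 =0.67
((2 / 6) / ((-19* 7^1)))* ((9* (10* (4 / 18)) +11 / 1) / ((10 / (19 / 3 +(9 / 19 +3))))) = -17329 / 227430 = -0.08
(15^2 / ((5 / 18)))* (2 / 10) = 162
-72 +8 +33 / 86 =-5471 / 86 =-63.62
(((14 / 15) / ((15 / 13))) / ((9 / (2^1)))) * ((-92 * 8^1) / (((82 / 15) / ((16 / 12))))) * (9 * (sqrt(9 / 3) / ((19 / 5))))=-535808 * sqrt(3) / 7011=-132.37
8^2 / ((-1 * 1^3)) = -64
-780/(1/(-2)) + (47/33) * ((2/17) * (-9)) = 291438/187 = 1558.49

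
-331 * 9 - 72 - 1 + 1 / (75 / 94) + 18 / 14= -1600967 / 525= -3049.46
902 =902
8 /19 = 0.42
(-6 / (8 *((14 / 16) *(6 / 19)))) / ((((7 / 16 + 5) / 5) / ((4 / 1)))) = -9.98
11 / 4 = 2.75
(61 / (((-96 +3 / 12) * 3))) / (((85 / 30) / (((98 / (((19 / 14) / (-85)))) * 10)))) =33476800 / 7277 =4600.36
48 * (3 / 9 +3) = 160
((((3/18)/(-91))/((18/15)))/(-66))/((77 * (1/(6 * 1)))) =5/2774772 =0.00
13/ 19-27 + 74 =906/ 19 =47.68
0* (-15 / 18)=0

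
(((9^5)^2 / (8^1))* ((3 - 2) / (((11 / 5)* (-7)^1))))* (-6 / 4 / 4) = 52301766015 / 4928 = 10613183.04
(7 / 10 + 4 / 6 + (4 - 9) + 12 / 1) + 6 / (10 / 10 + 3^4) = 8.44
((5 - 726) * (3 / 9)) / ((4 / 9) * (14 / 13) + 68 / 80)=-562380 / 3109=-180.89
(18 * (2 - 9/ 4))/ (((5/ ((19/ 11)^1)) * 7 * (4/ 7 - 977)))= 171/ 751850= 0.00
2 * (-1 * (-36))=72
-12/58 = -6/29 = -0.21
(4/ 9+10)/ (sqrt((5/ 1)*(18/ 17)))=47*sqrt(170)/ 135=4.54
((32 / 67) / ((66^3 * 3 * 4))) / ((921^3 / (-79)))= -79 / 5643087282799857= -0.00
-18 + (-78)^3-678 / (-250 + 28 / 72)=-2132230806 / 4493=-474567.28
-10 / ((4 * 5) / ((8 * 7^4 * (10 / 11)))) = -8730.91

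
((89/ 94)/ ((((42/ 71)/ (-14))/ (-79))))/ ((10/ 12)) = 499201/ 235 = 2124.26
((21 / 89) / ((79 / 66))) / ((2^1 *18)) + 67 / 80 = 474157 / 562480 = 0.84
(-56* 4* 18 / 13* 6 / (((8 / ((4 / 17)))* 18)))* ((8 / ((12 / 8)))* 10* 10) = -358400 / 221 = -1621.72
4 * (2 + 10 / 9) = 12.44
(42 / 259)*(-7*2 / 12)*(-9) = 63 / 37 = 1.70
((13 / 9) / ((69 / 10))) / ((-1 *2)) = -65 / 621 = -0.10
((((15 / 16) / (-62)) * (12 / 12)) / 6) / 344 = -5 / 682496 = -0.00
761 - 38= 723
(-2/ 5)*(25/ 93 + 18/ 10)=-1924/ 2325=-0.83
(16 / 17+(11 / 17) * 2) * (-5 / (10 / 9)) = -10.06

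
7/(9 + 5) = 1/2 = 0.50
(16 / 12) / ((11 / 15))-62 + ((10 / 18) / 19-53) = -212840 / 1881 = -113.15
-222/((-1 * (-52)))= -111/26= -4.27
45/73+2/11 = 641/803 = 0.80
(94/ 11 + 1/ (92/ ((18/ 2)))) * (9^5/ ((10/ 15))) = 1549504809/ 2024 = 765565.62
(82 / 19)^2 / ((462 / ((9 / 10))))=5043 / 138985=0.04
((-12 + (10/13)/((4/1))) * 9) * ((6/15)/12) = -921/260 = -3.54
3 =3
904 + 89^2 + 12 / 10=44131 / 5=8826.20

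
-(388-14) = -374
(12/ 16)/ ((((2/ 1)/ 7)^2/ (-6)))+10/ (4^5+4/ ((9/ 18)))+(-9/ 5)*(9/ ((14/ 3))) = -58.59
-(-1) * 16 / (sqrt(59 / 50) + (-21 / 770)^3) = 574992000 / 2090441979271 + 2834497600000 * sqrt(118) / 2090441979271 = 14.73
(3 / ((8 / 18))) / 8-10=-293 / 32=-9.16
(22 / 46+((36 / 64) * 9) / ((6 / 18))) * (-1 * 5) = -28825 / 368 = -78.33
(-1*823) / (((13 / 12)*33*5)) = -4.60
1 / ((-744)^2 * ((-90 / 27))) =-1 / 1845120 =-0.00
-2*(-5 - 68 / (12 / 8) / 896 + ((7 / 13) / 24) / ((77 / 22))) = 10.09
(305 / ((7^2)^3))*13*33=130845 / 117649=1.11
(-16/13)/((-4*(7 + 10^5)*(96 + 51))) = 4/191113377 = 0.00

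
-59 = -59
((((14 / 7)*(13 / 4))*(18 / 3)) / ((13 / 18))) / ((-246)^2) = 3 / 3362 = 0.00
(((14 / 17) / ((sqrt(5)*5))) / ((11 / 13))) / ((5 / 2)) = 364*sqrt(5) / 23375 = 0.03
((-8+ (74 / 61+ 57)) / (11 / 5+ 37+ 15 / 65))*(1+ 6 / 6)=398190 / 156343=2.55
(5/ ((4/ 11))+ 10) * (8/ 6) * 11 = 1045/ 3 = 348.33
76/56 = 19/14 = 1.36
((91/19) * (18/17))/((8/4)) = 819/323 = 2.54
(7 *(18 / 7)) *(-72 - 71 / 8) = -5823 / 4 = -1455.75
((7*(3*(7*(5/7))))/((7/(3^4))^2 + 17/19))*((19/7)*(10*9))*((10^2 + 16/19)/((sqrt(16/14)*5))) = 8061074235*sqrt(14)/56234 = 536361.95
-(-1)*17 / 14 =17 / 14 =1.21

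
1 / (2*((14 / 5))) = 5 / 28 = 0.18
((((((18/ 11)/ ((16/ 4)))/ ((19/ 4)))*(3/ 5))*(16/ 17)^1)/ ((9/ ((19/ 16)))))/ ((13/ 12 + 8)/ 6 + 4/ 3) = 432/ 191675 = 0.00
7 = 7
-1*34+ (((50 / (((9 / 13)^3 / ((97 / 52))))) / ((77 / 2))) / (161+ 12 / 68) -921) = -29375250815 / 30760884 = -954.95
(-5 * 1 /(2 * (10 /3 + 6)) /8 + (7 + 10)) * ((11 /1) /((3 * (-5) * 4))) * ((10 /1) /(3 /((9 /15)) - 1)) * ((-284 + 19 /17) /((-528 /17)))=-1740629 /24576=-70.83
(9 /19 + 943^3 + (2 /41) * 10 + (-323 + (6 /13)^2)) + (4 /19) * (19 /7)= 772782207119567 /921557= 838561485.75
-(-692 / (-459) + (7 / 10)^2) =-91691 / 45900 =-2.00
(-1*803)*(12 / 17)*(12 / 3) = -38544 / 17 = -2267.29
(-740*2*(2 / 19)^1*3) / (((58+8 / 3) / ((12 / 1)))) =-159840 / 1729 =-92.45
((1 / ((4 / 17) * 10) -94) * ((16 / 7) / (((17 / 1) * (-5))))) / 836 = 197 / 65450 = 0.00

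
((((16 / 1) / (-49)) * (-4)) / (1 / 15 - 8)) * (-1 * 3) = 2880 / 5831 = 0.49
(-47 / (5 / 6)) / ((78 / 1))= -47 / 65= -0.72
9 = 9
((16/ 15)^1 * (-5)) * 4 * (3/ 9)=-64/ 9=-7.11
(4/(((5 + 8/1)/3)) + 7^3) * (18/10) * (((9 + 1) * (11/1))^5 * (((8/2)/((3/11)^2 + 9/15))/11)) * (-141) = -9854219484450000/13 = -758016883419230.77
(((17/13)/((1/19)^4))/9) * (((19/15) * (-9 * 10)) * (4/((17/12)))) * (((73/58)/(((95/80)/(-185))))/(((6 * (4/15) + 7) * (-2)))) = -1126390467200/16211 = -69483095.87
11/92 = 0.12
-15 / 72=-5 / 24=-0.21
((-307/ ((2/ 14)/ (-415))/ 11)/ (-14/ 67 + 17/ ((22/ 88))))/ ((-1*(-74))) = 59752945/ 3697188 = 16.16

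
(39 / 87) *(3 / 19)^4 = 1053 / 3779309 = 0.00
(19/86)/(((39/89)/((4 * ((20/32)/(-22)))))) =-8455/147576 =-0.06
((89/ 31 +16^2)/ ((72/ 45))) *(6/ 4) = 120375/ 496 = 242.69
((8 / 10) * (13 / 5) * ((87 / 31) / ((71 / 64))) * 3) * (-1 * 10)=-1737216 / 11005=-157.86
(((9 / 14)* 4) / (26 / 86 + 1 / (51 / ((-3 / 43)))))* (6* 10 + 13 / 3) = 549.67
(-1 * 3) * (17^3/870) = -16.94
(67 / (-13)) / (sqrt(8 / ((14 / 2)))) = -4.82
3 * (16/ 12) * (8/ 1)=32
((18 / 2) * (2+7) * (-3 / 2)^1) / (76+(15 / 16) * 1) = -1944 / 1231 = -1.58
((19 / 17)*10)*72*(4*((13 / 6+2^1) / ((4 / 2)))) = 114000 / 17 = 6705.88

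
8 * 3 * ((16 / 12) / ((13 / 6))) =192 / 13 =14.77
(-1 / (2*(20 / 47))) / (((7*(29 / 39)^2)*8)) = -0.04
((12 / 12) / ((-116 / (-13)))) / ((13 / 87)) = 0.75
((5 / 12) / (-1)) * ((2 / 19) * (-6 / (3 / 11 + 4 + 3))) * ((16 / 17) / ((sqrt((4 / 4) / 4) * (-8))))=-11 / 1292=-0.01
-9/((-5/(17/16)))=153/80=1.91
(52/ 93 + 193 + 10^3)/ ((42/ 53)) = 1506.16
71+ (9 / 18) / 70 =9941 / 140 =71.01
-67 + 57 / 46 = -3025 / 46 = -65.76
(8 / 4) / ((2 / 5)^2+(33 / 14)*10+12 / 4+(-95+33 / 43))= -0.03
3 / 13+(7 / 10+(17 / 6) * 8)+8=12323 / 390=31.60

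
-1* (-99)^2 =-9801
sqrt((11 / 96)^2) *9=1.03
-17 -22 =-39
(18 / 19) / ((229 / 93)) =1674 / 4351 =0.38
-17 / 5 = -3.40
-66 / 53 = -1.25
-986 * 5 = -4930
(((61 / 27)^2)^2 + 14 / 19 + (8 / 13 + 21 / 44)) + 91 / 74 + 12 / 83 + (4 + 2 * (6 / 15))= 3020392948316327 / 88685885599740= 34.06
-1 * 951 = -951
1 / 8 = 0.12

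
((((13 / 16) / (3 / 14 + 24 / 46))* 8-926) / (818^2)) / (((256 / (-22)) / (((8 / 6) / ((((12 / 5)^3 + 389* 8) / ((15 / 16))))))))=1494411875 / 31724840600813568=0.00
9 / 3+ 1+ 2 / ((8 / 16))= 8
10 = 10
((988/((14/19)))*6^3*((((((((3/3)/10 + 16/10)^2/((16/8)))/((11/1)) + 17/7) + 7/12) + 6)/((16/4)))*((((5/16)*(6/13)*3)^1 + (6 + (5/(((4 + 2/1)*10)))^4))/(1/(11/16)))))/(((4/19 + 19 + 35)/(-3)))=-102535094912269/632832000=-162025.77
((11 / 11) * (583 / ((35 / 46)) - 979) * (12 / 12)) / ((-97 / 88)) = 655336 / 3395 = 193.03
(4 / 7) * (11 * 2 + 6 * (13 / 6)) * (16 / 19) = 320 / 19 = 16.84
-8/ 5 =-1.60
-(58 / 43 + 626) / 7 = -26976 / 301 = -89.62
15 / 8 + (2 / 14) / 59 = 6203 / 3304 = 1.88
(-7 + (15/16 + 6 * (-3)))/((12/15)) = -1925/64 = -30.08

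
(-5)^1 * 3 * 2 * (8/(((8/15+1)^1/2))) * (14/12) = -8400/23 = -365.22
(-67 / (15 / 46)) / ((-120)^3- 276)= 1541 / 12962070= 0.00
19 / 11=1.73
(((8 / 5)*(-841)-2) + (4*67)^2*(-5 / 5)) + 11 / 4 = -1463377 / 20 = -73168.85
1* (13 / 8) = 13 / 8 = 1.62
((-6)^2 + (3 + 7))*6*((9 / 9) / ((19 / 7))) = 1932 / 19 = 101.68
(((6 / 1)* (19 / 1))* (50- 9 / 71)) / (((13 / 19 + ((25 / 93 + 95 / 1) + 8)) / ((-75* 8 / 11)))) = -2983.28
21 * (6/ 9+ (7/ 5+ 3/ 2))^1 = 749/ 10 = 74.90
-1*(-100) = 100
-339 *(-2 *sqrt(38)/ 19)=678 *sqrt(38)/ 19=219.97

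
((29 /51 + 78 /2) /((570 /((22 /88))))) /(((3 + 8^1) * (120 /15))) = 1009 /5116320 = 0.00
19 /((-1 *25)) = -19 /25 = -0.76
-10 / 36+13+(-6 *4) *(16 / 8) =-635 / 18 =-35.28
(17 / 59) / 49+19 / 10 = 55099 / 28910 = 1.91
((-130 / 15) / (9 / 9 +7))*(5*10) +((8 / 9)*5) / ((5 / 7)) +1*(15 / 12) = -1681 / 36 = -46.69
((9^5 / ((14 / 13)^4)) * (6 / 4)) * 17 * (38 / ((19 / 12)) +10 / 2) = 2494331265231 / 76832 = 32464744.71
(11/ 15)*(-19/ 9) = -209/ 135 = -1.55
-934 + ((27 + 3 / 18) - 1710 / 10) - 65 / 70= -22654 / 21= -1078.76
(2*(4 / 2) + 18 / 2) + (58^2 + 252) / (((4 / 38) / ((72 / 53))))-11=2473450 / 53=46668.87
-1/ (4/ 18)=-9/ 2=-4.50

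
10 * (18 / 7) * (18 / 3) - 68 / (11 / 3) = 10452 / 77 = 135.74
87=87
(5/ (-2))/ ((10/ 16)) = -4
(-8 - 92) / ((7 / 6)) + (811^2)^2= 3028178396287 / 7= 432596913755.29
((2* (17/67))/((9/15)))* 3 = 170/67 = 2.54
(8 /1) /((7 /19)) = 152 /7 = 21.71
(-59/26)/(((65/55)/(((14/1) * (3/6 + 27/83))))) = -622391/28054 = -22.19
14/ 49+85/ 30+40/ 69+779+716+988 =800717/ 322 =2486.70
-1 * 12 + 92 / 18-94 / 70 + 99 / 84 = -8887 / 1260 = -7.05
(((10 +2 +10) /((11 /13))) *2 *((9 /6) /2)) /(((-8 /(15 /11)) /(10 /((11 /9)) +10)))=-14625 /121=-120.87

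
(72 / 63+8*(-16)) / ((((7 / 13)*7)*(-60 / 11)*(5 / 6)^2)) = 380952 / 42875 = 8.89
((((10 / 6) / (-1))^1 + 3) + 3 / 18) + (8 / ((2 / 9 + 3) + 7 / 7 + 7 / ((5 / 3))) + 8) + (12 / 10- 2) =36573 / 3790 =9.65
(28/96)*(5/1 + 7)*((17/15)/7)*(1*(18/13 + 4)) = 119/39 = 3.05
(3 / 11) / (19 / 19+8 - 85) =-3 / 836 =-0.00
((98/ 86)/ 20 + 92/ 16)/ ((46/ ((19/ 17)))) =47443/ 336260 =0.14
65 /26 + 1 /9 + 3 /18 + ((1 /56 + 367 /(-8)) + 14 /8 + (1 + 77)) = 9241 /252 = 36.67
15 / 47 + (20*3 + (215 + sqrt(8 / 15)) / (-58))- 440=-1045115 / 2726- sqrt(30) / 435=-383.40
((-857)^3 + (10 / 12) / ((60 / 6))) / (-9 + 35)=-581005655 / 24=-24208568.96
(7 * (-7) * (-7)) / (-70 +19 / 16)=-5488 / 1101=-4.98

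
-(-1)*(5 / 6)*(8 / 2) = 10 / 3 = 3.33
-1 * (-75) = 75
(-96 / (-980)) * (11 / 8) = 33 / 245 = 0.13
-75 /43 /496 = -75 /21328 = -0.00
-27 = -27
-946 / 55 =-17.20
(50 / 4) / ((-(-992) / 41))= 1025 / 1984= 0.52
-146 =-146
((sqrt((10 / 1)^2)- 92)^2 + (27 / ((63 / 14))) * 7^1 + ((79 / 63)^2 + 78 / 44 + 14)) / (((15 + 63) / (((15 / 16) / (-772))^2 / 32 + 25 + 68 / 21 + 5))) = 2018494932889333430377 / 698300288482148352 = 2890.58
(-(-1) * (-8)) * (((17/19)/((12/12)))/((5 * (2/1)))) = -68/95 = -0.72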